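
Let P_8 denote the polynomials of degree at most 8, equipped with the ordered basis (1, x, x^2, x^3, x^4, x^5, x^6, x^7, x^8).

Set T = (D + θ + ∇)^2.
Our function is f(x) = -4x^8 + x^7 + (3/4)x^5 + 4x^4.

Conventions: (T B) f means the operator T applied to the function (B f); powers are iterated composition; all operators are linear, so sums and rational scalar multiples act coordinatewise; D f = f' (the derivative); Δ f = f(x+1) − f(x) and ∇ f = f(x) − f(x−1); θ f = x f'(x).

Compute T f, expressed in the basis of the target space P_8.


D f = -32x^7 + 7x^6 + (15/4)x^4 + 16x^3
θ f = -32x^8 + 7x^7 + (15/4)x^5 + 16x^4
∇ f = -32x^7 + 119x^6 - 245x^5 + (1275/4)x^4 - (501/2)x^3 + (233/2)x^2 - (107/4)x + 7/4
(D + θ + ∇) f = -32x^8 - 57x^7 + 126x^6 - (965/4)x^5 + (677/2)x^4 - (469/2)x^3 + (233/2)x^2 - (107/4)x + 7/4
D (D + θ + ∇) f = -256x^7 - 399x^6 + 756x^5 - (4825/4)x^4 + 1354x^3 - (1407/2)x^2 + 233x - 107/4
θ (D + θ + ∇) f = -256x^8 - 399x^7 + 756x^6 - (4825/4)x^5 + 1354x^4 - (1407/2)x^3 + 233x^2 - (107/4)x
∇ (D + θ + ∇) f = -256x^7 + 497x^6 + 161x^5 - (11405/4)x^4 + (12979/2)x^3 - 7338x^2 + (17583/4)x - 2217/2
(D + θ + ∇) (D + θ + ∇) f = -256x^8 - 911x^7 + 854x^6 - (1157/4)x^5 - (5407/2)x^4 + 7140x^3 - (15617/2)x^2 + 4602x - 4541/4

the result is g(x) = -256x^8 - 911x^7 + 854x^6 - (1157/4)x^5 - (5407/2)x^4 + 7140x^3 - (15617/2)x^2 + 4602x - 4541/4


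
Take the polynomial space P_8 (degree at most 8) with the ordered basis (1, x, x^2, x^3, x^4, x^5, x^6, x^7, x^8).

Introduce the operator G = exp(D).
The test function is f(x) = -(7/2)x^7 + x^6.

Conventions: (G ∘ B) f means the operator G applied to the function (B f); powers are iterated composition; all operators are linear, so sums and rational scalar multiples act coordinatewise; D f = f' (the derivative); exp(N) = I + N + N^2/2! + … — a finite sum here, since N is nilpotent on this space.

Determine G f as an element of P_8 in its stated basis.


g(x) = -(7/2)x^7 - (47/2)x^6 - (135/2)x^5 - (215/2)x^4 - (205/2)x^3 - (117/2)x^2 - (37/2)x - 5/2

order-1 term: -(49/2)x^6 + 6x^5
order-2 term: -(147/2)x^5 + 15x^4
order-3 term: -(245/2)x^4 + 20x^3
order-4 term: -(245/2)x^3 + 15x^2
order-5 term: -(147/2)x^2 + 6x
order-6 term: -(49/2)x + 1
order-7 term: -7/2
the series for exp(D) f terminates at order 7
exp(D) f = -(7/2)x^7 - (47/2)x^6 - (135/2)x^5 - (215/2)x^4 - (205/2)x^3 - (117/2)x^2 - (37/2)x - 5/2


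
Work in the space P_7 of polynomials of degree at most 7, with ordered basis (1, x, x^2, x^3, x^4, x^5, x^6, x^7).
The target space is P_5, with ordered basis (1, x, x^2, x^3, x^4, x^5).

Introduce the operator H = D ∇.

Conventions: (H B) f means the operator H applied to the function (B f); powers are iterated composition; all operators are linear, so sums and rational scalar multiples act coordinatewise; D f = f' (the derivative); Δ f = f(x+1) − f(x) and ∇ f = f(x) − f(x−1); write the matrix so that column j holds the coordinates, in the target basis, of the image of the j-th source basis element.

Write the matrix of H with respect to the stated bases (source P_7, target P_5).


the matrix is [[0, 0, 2, -3, 4, -5, 6, -7]; [0, 0, 0, 6, -12, 20, -30, 42]; [0, 0, 0, 0, 12, -30, 60, -105]; [0, 0, 0, 0, 0, 20, -60, 140]; [0, 0, 0, 0, 0, 0, 30, -105]; [0, 0, 0, 0, 0, 0, 0, 42]] (rows listed top to bottom)

image of 1: 0
image of x: 0
image of x^2: 2
image of x^3: 6x - 3
image of x^4: 12x^2 - 12x + 4
image of x^5: 20x^3 - 30x^2 + 20x - 5
image of x^6: 30x^4 - 60x^3 + 60x^2 - 30x + 6
image of x^7: 42x^5 - 105x^4 + 140x^3 - 105x^2 + 42x - 7
each image's coordinates form column j of the matrix


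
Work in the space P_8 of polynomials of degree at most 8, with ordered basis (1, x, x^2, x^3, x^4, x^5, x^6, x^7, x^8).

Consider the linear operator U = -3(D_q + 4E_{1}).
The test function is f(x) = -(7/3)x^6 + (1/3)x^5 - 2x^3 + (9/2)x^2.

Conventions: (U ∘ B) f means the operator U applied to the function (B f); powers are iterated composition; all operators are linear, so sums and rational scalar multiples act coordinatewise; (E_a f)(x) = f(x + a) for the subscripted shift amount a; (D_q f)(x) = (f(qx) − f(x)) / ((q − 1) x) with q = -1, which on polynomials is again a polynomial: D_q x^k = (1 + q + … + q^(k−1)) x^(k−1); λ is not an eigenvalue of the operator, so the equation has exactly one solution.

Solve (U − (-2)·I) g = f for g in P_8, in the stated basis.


write g with unknown coordinates in the stated basis and equate coefficients in (U − (-2)·I) g = f
solving from the highest basis element down gives g = (7/30)x^6 - (257/150)x^5 + (3297/500)x^4 - (10307/625)x^3 + (409361/12500)x^2 - (660628/15625)x + 590223/15625
check: U g = -(14/5)x^6 + (94/25)x^5 - (3297/250)x^4 + (19364/625)x^3 - (190618/3125)x^2 + (1321256/15625)x - 1180446/15625
so U g − (-2)·g = -(7/3)x^6 + (1/3)x^5 - 2x^3 + (9/2)x^2 = f ✓

the result is g(x) = (7/30)x^6 - (257/150)x^5 + (3297/500)x^4 - (10307/625)x^3 + (409361/12500)x^2 - (660628/15625)x + 590223/15625


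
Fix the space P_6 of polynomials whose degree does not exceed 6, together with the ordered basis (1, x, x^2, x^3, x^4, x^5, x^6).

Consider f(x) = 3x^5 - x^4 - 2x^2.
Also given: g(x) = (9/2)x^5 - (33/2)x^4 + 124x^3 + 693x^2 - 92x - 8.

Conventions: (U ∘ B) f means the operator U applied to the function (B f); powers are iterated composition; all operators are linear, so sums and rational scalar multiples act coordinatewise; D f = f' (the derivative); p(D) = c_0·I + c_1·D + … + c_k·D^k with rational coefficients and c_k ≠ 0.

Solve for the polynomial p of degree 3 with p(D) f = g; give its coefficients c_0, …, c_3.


p(D) = (3/2)·I − D + 2·D^2 + 4·D^3, i.e. c_0 = 3/2, c_1 = -1, c_2 = 2, c_3 = 4

D^0 f = 3x^5 - x^4 - 2x^2
D^1 f = 15x^4 - 4x^3 - 4x
D^2 f = 60x^3 - 12x^2 - 4
D^3 f = 180x^2 - 24x
matching coefficients of g against c_0 f + c_1 Df + … from the top degree down determines the c_i
solution: c_0 = 3/2, c_1 = -1, c_2 = 2, c_3 = 4


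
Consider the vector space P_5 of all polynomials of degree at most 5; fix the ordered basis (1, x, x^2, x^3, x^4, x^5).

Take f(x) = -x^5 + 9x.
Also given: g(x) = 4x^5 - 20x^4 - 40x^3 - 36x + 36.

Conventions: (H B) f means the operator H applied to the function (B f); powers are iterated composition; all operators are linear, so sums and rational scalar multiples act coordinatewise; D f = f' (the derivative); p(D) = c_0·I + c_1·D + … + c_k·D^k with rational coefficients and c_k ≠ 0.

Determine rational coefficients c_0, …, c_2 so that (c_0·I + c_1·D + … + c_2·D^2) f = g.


c_0 = -4, c_1 = 4, c_2 = 2

D^0 f = -x^5 + 9x
D^1 f = -5x^4 + 9
D^2 f = -20x^3
matching coefficients of g against c_0 f + c_1 Df + … from the top degree down determines the c_i
solution: c_0 = -4, c_1 = 4, c_2 = 2


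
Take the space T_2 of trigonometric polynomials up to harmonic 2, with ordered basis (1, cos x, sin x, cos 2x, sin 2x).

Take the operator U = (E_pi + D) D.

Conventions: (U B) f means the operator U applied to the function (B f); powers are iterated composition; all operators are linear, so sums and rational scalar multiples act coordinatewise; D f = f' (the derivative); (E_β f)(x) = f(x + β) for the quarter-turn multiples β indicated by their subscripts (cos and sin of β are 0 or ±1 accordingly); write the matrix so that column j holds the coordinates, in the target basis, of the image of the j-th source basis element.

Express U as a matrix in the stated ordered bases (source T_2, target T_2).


image of 1: 0
image of cos x: -cos x + sin x
image of sin x: -cos x - sin x
image of cos 2x: -4cos 2x - 2sin 2x
image of sin 2x: 2cos 2x - 4sin 2x
each image's coordinates form column j of the matrix

the matrix is [[0, 0, 0, 0, 0]; [0, -1, -1, 0, 0]; [0, 1, -1, 0, 0]; [0, 0, 0, -4, 2]; [0, 0, 0, -2, -4]] (rows listed top to bottom)


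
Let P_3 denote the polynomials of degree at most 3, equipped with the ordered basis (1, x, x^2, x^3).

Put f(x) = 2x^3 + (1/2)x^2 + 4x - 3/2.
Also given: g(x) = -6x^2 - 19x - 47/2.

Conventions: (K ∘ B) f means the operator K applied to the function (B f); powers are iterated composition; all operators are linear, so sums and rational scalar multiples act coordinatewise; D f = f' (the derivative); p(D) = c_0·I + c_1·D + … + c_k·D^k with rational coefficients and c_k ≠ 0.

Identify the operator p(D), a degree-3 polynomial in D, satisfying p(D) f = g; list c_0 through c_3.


c_0 = 0, c_1 = -1, c_2 = -3/2, c_3 = -3/2

D^0 f = 2x^3 + (1/2)x^2 + 4x - 3/2
D^1 f = 6x^2 + x + 4
D^2 f = 12x + 1
D^3 f = 12
matching coefficients of g against c_0 f + c_1 Df + … from the top degree down determines the c_i
solution: c_0 = 0, c_1 = -1, c_2 = -3/2, c_3 = -3/2


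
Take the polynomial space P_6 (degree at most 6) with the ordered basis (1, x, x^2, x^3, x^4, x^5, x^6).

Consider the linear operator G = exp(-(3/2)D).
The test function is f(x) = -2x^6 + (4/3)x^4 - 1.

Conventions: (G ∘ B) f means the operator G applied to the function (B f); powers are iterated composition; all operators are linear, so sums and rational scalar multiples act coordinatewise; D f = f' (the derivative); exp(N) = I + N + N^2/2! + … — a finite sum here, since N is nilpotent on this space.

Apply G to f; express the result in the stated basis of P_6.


order-1 term: 18x^5 - 8x^3
order-2 term: -(135/2)x^4 + 18x^2
order-3 term: 135x^3 - 18x
order-4 term: -(1215/8)x^2 + 27/4
order-5 term: (729/8)x
order-6 term: -729/32
the series for exp(-(3/2)D) f terminates at order 6
exp(-(3/2)D) f = -2x^6 + 18x^5 - (397/6)x^4 + 127x^3 - (1071/8)x^2 + (585/8)x - 545/32

the result is g(x) = -2x^6 + 18x^5 - (397/6)x^4 + 127x^3 - (1071/8)x^2 + (585/8)x - 545/32


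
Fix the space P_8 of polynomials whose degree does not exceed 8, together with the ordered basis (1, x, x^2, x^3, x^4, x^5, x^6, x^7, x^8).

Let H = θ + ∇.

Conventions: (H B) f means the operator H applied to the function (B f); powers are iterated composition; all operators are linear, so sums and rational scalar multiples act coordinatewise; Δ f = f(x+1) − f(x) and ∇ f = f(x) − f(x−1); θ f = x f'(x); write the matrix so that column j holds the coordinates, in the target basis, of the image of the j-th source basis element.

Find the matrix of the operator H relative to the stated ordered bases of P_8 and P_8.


image of 1: 0
image of x: x + 1
image of x^2: 2x^2 + 2x - 1
image of x^3: 3x^3 + 3x^2 - 3x + 1
image of x^4: 4x^4 + 4x^3 - 6x^2 + 4x - 1
image of x^5: 5x^5 + 5x^4 - 10x^3 + 10x^2 - 5x + 1
image of x^6: 6x^6 + 6x^5 - 15x^4 + 20x^3 - 15x^2 + 6x - 1
image of x^7: 7x^7 + 7x^6 - 21x^5 + 35x^4 - 35x^3 + 21x^2 - 7x + 1
image of x^8: 8x^8 + 8x^7 - 28x^6 + 56x^5 - 70x^4 + 56x^3 - 28x^2 + 8x - 1
each image's coordinates form column j of the matrix

the matrix is [[0, 1, -1, 1, -1, 1, -1, 1, -1]; [0, 1, 2, -3, 4, -5, 6, -7, 8]; [0, 0, 2, 3, -6, 10, -15, 21, -28]; [0, 0, 0, 3, 4, -10, 20, -35, 56]; [0, 0, 0, 0, 4, 5, -15, 35, -70]; [0, 0, 0, 0, 0, 5, 6, -21, 56]; [0, 0, 0, 0, 0, 0, 6, 7, -28]; [0, 0, 0, 0, 0, 0, 0, 7, 8]; [0, 0, 0, 0, 0, 0, 0, 0, 8]] (rows listed top to bottom)


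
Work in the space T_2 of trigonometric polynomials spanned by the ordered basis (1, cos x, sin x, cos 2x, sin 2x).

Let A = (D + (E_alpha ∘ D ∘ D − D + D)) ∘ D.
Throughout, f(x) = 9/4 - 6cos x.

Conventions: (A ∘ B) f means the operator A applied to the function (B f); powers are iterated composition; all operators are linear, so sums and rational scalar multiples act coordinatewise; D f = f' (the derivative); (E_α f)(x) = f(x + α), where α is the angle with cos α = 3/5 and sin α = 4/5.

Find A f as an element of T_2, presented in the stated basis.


the image equals g(x) = (6/5)cos x - (18/5)sin x

D f = 6sin x
D D f = 6cos x
D D f = 6cos x
D D D f = -6sin x
E_alpha D D D f = -(24/5)cos x - (18/5)sin x
D D f = 6cos x
(-D) D f = -6cos x
D D f = 6cos x
(E_alpha ∘ D ∘ D − D + D) D f = -(24/5)cos x - (18/5)sin x
(D + (E_alpha ∘ D ∘ D − D + D)) D f = (6/5)cos x - (18/5)sin x


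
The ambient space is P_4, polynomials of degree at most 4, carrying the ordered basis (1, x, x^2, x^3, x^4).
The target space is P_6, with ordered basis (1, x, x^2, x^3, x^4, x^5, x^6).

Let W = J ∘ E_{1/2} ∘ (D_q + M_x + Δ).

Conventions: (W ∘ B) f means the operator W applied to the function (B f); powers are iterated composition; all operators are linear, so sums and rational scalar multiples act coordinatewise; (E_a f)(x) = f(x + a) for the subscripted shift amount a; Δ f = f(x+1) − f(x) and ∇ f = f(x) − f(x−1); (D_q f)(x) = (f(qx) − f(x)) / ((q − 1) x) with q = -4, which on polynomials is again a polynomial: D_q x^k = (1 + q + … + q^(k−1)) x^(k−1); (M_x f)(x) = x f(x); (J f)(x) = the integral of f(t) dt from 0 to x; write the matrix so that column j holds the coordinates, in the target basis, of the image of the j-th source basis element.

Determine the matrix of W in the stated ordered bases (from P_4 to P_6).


image of 1: (1/2)x^2 + (1/2)x
image of x: (1/3)x^3 + (1/2)x^2 + (9/4)x
image of x^2: (1/4)x^4 + (1/2)x^3 - (1/8)x^2 + (5/8)x
image of x^3: (1/5)x^5 + (1/2)x^4 + (35/6)x^3 + (39/4)x^2 + (105/16)x
image of x^4: (1/6)x^6 + (1/2)x^5 - (89/8)x^4 - (253/12)x^3 - (399/32)x^2 - (43/32)x
each image's coordinates form column j of the matrix

the matrix is [[0, 0, 0, 0, 0]; [1/2, 9/4, 5/8, 105/16, -43/32]; [1/2, 1/2, -1/8, 39/4, -399/32]; [0, 1/3, 1/2, 35/6, -253/12]; [0, 0, 1/4, 1/2, -89/8]; [0, 0, 0, 1/5, 1/2]; [0, 0, 0, 0, 1/6]] (rows listed top to bottom)


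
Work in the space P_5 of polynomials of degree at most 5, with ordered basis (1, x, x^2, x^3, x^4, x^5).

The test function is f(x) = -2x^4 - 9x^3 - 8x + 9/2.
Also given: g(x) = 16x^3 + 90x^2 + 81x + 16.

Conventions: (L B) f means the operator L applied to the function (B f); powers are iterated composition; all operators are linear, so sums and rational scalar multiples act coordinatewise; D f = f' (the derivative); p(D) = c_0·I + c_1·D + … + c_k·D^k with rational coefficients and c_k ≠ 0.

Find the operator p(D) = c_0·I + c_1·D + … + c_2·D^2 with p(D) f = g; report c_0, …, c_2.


D^0 f = -2x^4 - 9x^3 - 8x + 9/2
D^1 f = -8x^3 - 27x^2 - 8
D^2 f = -24x^2 - 54x
matching coefficients of g against c_0 f + c_1 Df + … from the top degree down determines the c_i
solution: c_0 = 0, c_1 = -2, c_2 = -3/2

p(D) = -2·D − (3/2)·D^2, i.e. c_0 = 0, c_1 = -2, c_2 = -3/2


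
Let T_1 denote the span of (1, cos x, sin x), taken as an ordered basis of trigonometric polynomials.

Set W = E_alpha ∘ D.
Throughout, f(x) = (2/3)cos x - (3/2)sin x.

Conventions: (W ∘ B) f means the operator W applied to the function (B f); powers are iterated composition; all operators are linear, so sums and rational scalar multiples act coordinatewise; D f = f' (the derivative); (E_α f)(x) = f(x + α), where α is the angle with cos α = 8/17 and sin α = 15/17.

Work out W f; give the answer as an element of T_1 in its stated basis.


g(x) = -(22/17)cos x + (103/102)sin x

D f = -(3/2)cos x - (2/3)sin x
E_alpha D f = -(22/17)cos x + (103/102)sin x


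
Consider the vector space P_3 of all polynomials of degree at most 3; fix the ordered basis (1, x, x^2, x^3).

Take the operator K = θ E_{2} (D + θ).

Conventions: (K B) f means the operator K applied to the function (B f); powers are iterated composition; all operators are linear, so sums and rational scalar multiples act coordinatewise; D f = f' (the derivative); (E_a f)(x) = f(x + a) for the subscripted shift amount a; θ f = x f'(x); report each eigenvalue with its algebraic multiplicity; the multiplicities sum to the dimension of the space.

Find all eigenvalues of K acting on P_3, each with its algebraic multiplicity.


image of 1: 0
image of x: x
image of x^2: 4x^2 + 10x
image of x^3: 9x^3 + 42x^2 + 48x
the matrix is upper triangular; its diagonal is (0, 1, 4, 9)
for a triangular matrix the eigenvalues are the diagonal entries, with algebraic multiplicity their repetition count

λ = 0 (multiplicity 1), λ = 1 (multiplicity 1), λ = 4 (multiplicity 1), λ = 9 (multiplicity 1)


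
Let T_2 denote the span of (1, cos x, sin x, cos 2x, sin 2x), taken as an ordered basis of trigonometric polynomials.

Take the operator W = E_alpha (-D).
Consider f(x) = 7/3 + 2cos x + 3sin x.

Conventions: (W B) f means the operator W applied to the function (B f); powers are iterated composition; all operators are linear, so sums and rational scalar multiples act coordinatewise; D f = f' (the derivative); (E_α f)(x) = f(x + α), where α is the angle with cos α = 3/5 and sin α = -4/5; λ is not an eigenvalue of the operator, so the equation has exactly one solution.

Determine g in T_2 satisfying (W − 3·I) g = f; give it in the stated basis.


the result is g(x) = -7/9 - (29/74)cos x - (63/74)sin x

write g with unknown coordinates in the stated basis and equate coefficients in (W − 3·I) g = f
solving from the highest basis element down gives g = -7/9 - (29/74)cos x - (63/74)sin x
check: W g = (61/74)cos x + (33/74)sin x
so W g − 3·g = 7/3 + 2cos x + 3sin x = f ✓


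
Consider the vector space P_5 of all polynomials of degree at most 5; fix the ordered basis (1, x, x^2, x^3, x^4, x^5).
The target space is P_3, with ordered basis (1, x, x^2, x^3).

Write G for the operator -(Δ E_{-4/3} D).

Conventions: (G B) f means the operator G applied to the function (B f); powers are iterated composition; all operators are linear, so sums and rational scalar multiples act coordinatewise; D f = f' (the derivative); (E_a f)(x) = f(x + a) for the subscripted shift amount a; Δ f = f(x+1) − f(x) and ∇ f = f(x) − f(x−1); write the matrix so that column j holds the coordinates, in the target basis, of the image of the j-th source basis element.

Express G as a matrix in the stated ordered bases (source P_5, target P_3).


image of 1: 0
image of x: 0
image of x^2: -2
image of x^3: -6x + 5
image of x^4: -12x^2 + 20x - 28/3
image of x^5: -20x^3 + 50x^2 - (140/3)x + 425/27
each image's coordinates form column j of the matrix

the matrix is [[0, 0, -2, 5, -28/3, 425/27]; [0, 0, 0, -6, 20, -140/3]; [0, 0, 0, 0, -12, 50]; [0, 0, 0, 0, 0, -20]] (rows listed top to bottom)


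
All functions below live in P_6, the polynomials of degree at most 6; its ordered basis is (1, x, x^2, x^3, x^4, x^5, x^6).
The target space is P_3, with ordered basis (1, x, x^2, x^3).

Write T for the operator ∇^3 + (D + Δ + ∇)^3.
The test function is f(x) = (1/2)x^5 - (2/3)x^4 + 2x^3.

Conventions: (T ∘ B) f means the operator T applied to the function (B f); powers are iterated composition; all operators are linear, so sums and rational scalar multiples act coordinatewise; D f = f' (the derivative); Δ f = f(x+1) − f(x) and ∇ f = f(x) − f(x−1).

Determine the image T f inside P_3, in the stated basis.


∇ f = (5/2)x^4 - (23/3)x^3 + 15x^2 - (67/6)x + 19/6
∇ ∇ f = 10x^3 - 38x^2 + 63x - 109/3
∇ ∇ ∇ f = 30x^2 - 106x + 111
D f = (5/2)x^4 - (8/3)x^3 + 6x^2
Δ f = (5/2)x^4 + (7/3)x^3 + 7x^2 + (35/6)x + 11/6
∇ f = (5/2)x^4 - (23/3)x^3 + 15x^2 - (67/6)x + 19/6
(D + Δ + ∇) f = (15/2)x^4 - 8x^3 + 28x^2 - (16/3)x + 5
D (D + Δ + ∇) f = 30x^3 - 24x^2 + 56x - 16/3
Δ (D + Δ + ∇) f = 30x^3 + 21x^2 + 62x + 133/6
∇ (D + Δ + ∇) f = 30x^3 - 69x^2 + 110x - 293/6
(D + Δ + ∇) (D + Δ + ∇) f = 90x^3 - 72x^2 + 228x - 32
D (D + Δ + ∇) (D + Δ + ∇) f = 270x^2 - 144x + 228
Δ (D + Δ + ∇) (D + Δ + ∇) f = 270x^2 + 126x + 246
∇ (D + Δ + ∇) (D + Δ + ∇) f = 270x^2 - 414x + 390
(D + Δ + ∇) (D + Δ + ∇) (D + Δ + ∇) f = 810x^2 - 432x + 864
(∇^3 + (D + Δ + ∇)^3) f = 840x^2 - 538x + 975

the result is g(x) = 840x^2 - 538x + 975


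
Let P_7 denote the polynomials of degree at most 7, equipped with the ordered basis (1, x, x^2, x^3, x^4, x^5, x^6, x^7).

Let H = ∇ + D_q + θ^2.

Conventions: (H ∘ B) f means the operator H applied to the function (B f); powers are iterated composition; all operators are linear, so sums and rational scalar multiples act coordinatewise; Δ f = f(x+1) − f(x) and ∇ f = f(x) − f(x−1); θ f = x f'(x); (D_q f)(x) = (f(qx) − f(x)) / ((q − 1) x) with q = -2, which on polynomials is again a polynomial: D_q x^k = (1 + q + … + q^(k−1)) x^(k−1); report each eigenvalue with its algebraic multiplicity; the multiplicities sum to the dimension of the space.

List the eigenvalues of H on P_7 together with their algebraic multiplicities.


image of 1: 0
image of x: x + 2
image of x^2: 4x^2 + x - 1
image of x^3: 9x^3 + 6x^2 - 3x + 1
image of x^4: 16x^4 - x^3 - 6x^2 + 4x - 1
image of x^5: 25x^5 + 16x^4 - 10x^3 + 10x^2 - 5x + 1
image of x^6: 36x^6 - 15x^5 - 15x^4 + 20x^3 - 15x^2 + 6x - 1
image of x^7: 49x^7 + 50x^6 - 21x^5 + 35x^4 - 35x^3 + 21x^2 - 7x + 1
the matrix is upper triangular; its diagonal is (0, 1, 4, 9, 16, 25, 36, 49)
for a triangular matrix the eigenvalues are the diagonal entries, with algebraic multiplicity their repetition count

λ = 0 (multiplicity 1), λ = 1 (multiplicity 1), λ = 4 (multiplicity 1), λ = 9 (multiplicity 1), λ = 16 (multiplicity 1), λ = 25 (multiplicity 1), λ = 36 (multiplicity 1), λ = 49 (multiplicity 1)


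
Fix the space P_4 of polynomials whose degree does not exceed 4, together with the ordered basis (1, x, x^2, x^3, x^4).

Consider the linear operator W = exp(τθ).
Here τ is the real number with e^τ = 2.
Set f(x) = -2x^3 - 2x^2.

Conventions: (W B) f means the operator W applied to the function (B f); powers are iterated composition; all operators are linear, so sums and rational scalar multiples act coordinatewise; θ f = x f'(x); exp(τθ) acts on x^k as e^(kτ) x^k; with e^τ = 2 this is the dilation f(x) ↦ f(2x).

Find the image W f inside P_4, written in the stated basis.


exp(τθ) x^k = e^(kτ) x^k; with e^τ = 2 this sends x^k to 2^k x^k
x^2 ↦ 4 x^2
x^3 ↦ 8 x^3
applying this coordinatewise to f: exp(τθ) f = -16x^3 - 8x^2

the image equals g(x) = -16x^3 - 8x^2


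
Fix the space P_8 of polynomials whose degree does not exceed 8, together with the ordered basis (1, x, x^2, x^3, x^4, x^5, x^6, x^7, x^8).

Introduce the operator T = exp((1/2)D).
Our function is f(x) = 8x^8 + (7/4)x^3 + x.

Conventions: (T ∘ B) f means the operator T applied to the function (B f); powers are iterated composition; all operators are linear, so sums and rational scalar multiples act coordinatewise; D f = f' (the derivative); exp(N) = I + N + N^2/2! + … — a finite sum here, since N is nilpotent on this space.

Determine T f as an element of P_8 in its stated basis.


the result is g(x) = 8x^8 + 32x^7 + 56x^6 + 56x^5 + 35x^4 + (63/4)x^3 + (49/8)x^2 + (45/16)x + 3/4

order-1 term: 32x^7 + (21/8)x^2 + 1/2
order-2 term: 56x^6 + (21/16)x
order-3 term: 56x^5 + 7/32
order-4 term: 35x^4
order-5 term: 14x^3
order-6 term: (7/2)x^2
order-7 term: (1/2)x
order-8 term: 1/32
the series for exp((1/2)D) f terminates at order 8
exp((1/2)D) f = 8x^8 + 32x^7 + 56x^6 + 56x^5 + 35x^4 + (63/4)x^3 + (49/8)x^2 + (45/16)x + 3/4


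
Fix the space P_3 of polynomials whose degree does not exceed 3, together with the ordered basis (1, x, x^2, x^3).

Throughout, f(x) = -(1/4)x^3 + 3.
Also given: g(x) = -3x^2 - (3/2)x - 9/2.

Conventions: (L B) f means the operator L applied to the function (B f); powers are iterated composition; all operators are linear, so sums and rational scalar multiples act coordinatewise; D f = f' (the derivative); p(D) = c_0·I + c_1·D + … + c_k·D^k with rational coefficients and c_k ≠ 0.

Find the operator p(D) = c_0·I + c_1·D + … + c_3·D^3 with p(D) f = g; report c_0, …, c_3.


D^0 f = -(1/4)x^3 + 3
D^1 f = -(3/4)x^2
D^2 f = -(3/2)x
D^3 f = -3/2
matching coefficients of g against c_0 f + c_1 Df + … from the top degree down determines the c_i
solution: c_0 = 0, c_1 = 4, c_2 = 1, c_3 = 3

p(D) = 4·D + D^2 + 3·D^3, i.e. c_0 = 0, c_1 = 4, c_2 = 1, c_3 = 3


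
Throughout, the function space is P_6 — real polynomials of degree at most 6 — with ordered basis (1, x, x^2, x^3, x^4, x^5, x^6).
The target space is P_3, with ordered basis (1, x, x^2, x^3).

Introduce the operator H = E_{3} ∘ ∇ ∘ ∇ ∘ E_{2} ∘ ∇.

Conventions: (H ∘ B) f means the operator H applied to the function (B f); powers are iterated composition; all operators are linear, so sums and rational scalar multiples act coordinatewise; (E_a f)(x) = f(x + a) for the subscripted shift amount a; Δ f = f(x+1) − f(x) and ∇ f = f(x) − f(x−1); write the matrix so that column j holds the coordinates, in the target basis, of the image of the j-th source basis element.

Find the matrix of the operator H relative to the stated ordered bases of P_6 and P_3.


image of 1: 0
image of x: 0
image of x^2: 0
image of x^3: 6
image of x^4: 24x + 84
image of x^5: 60x^2 + 420x + 750
image of x^6: 120x^3 + 1260x^2 + 4500x + 5460
each image's coordinates form column j of the matrix

the matrix is [[0, 0, 0, 6, 84, 750, 5460]; [0, 0, 0, 0, 24, 420, 4500]; [0, 0, 0, 0, 0, 60, 1260]; [0, 0, 0, 0, 0, 0, 120]] (rows listed top to bottom)


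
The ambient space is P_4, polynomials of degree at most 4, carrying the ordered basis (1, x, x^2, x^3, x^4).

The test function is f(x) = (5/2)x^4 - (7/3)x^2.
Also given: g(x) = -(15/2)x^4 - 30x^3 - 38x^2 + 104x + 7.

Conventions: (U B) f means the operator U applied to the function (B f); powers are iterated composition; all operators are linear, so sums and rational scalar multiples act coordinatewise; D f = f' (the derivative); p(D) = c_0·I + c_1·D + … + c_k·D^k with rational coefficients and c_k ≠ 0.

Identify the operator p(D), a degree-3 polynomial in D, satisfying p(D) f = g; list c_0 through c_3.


D^0 f = (5/2)x^4 - (7/3)x^2
D^1 f = 10x^3 - (14/3)x
D^2 f = 30x^2 - 14/3
D^3 f = 60x
matching coefficients of g against c_0 f + c_1 Df + … from the top degree down determines the c_i
solution: c_0 = -3, c_1 = -3, c_2 = -3/2, c_3 = 3/2

c_0 = -3, c_1 = -3, c_2 = -3/2, c_3 = 3/2


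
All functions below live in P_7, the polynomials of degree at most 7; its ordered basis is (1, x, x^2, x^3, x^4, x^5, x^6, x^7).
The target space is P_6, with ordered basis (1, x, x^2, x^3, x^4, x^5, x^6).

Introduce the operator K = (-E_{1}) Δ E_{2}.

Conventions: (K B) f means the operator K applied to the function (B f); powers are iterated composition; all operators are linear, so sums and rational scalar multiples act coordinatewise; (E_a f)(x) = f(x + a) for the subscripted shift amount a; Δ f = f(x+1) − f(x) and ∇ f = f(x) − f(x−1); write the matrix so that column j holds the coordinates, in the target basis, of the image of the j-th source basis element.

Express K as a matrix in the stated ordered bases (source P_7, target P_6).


image of 1: 0
image of x: -1
image of x^2: -2x - 7
image of x^3: -3x^2 - 21x - 37
image of x^4: -4x^3 - 42x^2 - 148x - 175
image of x^5: -5x^4 - 70x^3 - 370x^2 - 875x - 781
image of x^6: -6x^5 - 105x^4 - 740x^3 - 2625x^2 - 4686x - 3367
image of x^7: -7x^6 - 147x^5 - 1295x^4 - 6125x^3 - 16401x^2 - 23569x - 14197
each image's coordinates form column j of the matrix

the matrix is [[0, -1, -7, -37, -175, -781, -3367, -14197]; [0, 0, -2, -21, -148, -875, -4686, -23569]; [0, 0, 0, -3, -42, -370, -2625, -16401]; [0, 0, 0, 0, -4, -70, -740, -6125]; [0, 0, 0, 0, 0, -5, -105, -1295]; [0, 0, 0, 0, 0, 0, -6, -147]; [0, 0, 0, 0, 0, 0, 0, -7]] (rows listed top to bottom)


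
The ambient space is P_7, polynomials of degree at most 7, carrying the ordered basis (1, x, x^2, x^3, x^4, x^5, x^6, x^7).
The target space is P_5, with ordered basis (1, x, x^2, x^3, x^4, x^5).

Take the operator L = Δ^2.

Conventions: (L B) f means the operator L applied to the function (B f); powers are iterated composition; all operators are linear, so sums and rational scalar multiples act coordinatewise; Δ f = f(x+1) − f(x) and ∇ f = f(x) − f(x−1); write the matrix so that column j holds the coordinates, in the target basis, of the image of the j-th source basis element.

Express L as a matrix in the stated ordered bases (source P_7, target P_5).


image of 1: 0
image of x: 0
image of x^2: 2
image of x^3: 6x + 6
image of x^4: 12x^2 + 24x + 14
image of x^5: 20x^3 + 60x^2 + 70x + 30
image of x^6: 30x^4 + 120x^3 + 210x^2 + 180x + 62
image of x^7: 42x^5 + 210x^4 + 490x^3 + 630x^2 + 434x + 126
each image's coordinates form column j of the matrix

the matrix is [[0, 0, 2, 6, 14, 30, 62, 126]; [0, 0, 0, 6, 24, 70, 180, 434]; [0, 0, 0, 0, 12, 60, 210, 630]; [0, 0, 0, 0, 0, 20, 120, 490]; [0, 0, 0, 0, 0, 0, 30, 210]; [0, 0, 0, 0, 0, 0, 0, 42]] (rows listed top to bottom)


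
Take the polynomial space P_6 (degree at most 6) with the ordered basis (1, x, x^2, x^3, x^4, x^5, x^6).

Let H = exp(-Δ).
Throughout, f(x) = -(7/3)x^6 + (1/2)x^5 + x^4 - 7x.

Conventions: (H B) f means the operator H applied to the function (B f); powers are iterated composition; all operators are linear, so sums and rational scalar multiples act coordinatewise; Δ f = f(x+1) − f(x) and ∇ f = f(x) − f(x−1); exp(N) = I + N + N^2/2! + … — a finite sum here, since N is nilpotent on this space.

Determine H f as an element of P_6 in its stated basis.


order-1 term: 14x^5 + (65/2)x^4 + (113/3)x^3 + 24x^2 + (15/2)x + 47/6
order-2 term: -35x^4 - 135x^3 - 224x^2 - (361/2)x - 347/6
order-3 term: (140/3)x^3 + 205x^2 + 331x + 383/2
order-4 term: -35x^2 - (275/2)x - 437/3
order-5 term: 14x + 69/2
order-6 term: -7/3
the series for exp(-Δ) f terminates at order 6
exp(-Δ) f = -(7/3)x^6 + (29/2)x^5 - (3/2)x^4 - (152/3)x^3 - 30x^2 + (55/2)x + 28

the image equals g(x) = -(7/3)x^6 + (29/2)x^5 - (3/2)x^4 - (152/3)x^3 - 30x^2 + (55/2)x + 28


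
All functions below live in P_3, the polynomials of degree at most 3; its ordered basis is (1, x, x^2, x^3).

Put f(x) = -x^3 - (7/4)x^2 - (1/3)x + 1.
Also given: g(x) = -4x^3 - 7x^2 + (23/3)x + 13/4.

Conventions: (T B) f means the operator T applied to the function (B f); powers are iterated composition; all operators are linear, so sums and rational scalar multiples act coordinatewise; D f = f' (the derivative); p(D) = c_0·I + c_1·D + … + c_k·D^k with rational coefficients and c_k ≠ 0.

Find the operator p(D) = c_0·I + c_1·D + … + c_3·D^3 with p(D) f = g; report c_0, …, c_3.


D^0 f = -x^3 - (7/4)x^2 - (1/3)x + 1
D^1 f = -3x^2 - (7/2)x - 1/3
D^2 f = -6x - 7/2
D^3 f = -6
matching coefficients of g against c_0 f + c_1 Df + … from the top degree down determines the c_i
solution: c_0 = 4, c_1 = 0, c_2 = -3/2, c_3 = 1

c_0 = 4, c_1 = 0, c_2 = -3/2, c_3 = 1


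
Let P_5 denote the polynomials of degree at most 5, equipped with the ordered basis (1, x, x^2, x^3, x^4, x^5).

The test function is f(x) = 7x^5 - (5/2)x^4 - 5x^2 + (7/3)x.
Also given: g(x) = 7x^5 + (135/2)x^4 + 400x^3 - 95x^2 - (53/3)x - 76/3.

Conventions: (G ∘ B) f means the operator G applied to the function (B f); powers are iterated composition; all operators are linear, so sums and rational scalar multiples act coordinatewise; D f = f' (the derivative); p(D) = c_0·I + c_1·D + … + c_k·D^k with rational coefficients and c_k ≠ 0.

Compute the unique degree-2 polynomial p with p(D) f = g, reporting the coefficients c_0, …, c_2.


D^0 f = 7x^5 - (5/2)x^4 - 5x^2 + (7/3)x
D^1 f = 35x^4 - 10x^3 - 10x + 7/3
D^2 f = 140x^3 - 30x^2 - 10
matching coefficients of g against c_0 f + c_1 Df + … from the top degree down determines the c_i
solution: c_0 = 1, c_1 = 2, c_2 = 3

c_0 = 1, c_1 = 2, c_2 = 3


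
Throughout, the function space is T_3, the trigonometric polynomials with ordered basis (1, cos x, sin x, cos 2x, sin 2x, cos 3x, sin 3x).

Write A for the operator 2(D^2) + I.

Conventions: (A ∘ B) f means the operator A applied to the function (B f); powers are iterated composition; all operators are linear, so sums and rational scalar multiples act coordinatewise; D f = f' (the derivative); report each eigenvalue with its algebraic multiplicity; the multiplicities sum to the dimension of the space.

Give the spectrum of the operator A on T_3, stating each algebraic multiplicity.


λ = -17 (multiplicity 2), λ = -7 (multiplicity 2), λ = -1 (multiplicity 2), λ = 1 (multiplicity 1)

image of 1: 1
image of cos x: -cos x
image of sin x: -sin x
image of cos 2x: -7cos 2x
image of sin 2x: -7sin 2x
image of cos 3x: -17cos 3x
image of sin 3x: -17sin 3x
the matrix is diagonal; its diagonal is (1, -1, -1, -7, -7, -17, -17)
for a triangular matrix the eigenvalues are the diagonal entries, with algebraic multiplicity their repetition count


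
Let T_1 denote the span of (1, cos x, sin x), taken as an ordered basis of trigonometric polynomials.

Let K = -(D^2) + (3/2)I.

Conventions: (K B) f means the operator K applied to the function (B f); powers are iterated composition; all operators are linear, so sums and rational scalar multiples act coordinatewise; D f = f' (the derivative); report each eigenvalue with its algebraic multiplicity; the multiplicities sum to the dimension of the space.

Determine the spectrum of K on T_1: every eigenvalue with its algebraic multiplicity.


λ = 3/2 (multiplicity 1), λ = 5/2 (multiplicity 2)

image of 1: 3/2
image of cos x: (5/2)cos x
image of sin x: (5/2)sin x
the matrix is diagonal; its diagonal is (3/2, 5/2, 5/2)
for a triangular matrix the eigenvalues are the diagonal entries, with algebraic multiplicity their repetition count


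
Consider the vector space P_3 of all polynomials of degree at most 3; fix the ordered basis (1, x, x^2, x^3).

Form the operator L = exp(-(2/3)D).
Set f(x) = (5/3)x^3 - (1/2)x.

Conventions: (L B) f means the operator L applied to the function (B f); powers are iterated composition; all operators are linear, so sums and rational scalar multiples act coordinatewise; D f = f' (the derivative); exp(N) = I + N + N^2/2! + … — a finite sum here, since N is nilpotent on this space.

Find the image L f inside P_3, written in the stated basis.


order-1 term: -(10/3)x^2 + 1/3
order-2 term: (20/9)x
order-3 term: -40/81
the series for exp(-(2/3)D) f terminates at order 3
exp(-(2/3)D) f = (5/3)x^3 - (10/3)x^2 + (31/18)x - 13/81

g(x) = (5/3)x^3 - (10/3)x^2 + (31/18)x - 13/81


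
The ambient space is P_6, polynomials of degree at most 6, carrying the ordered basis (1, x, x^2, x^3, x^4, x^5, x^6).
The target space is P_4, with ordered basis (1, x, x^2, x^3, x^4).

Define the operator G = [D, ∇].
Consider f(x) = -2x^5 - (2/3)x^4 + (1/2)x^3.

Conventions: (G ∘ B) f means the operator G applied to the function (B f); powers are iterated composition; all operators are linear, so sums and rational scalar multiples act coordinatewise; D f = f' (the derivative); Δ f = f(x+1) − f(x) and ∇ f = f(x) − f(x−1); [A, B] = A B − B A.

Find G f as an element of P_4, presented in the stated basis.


the image equals g(x) = 0

∇ f = -10x^4 + (52/3)x^3 - (29/2)x^2 + (35/6)x - 5/6
D ∇ f = -40x^3 + 52x^2 - 29x + 35/6
D f = -10x^4 - (8/3)x^3 + (3/2)x^2
∇ D f = -40x^3 + 52x^2 - 29x + 35/6
[D, ∇] f = 0


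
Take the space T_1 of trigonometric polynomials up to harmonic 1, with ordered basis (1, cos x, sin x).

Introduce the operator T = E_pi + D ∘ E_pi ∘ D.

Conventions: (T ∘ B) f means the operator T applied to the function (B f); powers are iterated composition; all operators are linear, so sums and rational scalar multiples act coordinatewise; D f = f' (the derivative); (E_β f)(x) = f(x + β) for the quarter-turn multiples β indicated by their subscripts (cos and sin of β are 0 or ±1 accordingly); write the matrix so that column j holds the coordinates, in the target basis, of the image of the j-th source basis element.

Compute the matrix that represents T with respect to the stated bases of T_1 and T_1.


image of 1: 1
image of cos x: 0
image of sin x: 0
each image's coordinates form column j of the matrix

the matrix is [[1, 0, 0]; [0, 0, 0]; [0, 0, 0]] (rows listed top to bottom)


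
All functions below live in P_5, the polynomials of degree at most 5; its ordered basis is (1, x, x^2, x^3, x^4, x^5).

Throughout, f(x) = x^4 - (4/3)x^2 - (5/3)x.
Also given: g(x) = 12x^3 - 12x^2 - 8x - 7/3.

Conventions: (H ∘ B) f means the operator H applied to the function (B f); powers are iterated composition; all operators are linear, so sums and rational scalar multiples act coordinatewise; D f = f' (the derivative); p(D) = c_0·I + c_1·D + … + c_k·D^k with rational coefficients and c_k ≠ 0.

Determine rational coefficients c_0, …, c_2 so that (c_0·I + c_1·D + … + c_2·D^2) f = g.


D^0 f = x^4 - (4/3)x^2 - (5/3)x
D^1 f = 4x^3 - (8/3)x - 5/3
D^2 f = 12x^2 - 8/3
matching coefficients of g against c_0 f + c_1 Df + … from the top degree down determines the c_i
solution: c_0 = 0, c_1 = 3, c_2 = -1

c_0 = 0, c_1 = 3, c_2 = -1


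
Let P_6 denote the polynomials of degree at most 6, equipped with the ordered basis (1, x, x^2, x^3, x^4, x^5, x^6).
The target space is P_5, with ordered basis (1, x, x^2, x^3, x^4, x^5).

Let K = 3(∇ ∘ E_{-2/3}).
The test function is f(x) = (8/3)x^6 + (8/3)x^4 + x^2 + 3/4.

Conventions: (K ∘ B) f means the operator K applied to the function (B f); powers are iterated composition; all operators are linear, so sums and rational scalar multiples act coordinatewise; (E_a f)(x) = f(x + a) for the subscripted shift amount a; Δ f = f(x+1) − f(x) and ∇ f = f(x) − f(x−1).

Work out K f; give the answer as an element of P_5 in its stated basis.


E_{-2/3} f = (8/3)x^6 - (32/3)x^5 + (184/9)x^4 - (1856/81)x^3 + (1297/81)x^2 - (1604/243)x + 17105/8748
∇ E_{-2/3} f = 16x^5 - (280/3)x^4 + (2176/9)x^3 - (9128/27)x^2 + (20402/81)x - 19271/243
(3(∇ ∘ E_{-2/3})) f = 48x^5 - 280x^4 + (2176/3)x^3 - (9128/9)x^2 + (20402/27)x - 19271/81

the image equals g(x) = 48x^5 - 280x^4 + (2176/3)x^3 - (9128/9)x^2 + (20402/27)x - 19271/81


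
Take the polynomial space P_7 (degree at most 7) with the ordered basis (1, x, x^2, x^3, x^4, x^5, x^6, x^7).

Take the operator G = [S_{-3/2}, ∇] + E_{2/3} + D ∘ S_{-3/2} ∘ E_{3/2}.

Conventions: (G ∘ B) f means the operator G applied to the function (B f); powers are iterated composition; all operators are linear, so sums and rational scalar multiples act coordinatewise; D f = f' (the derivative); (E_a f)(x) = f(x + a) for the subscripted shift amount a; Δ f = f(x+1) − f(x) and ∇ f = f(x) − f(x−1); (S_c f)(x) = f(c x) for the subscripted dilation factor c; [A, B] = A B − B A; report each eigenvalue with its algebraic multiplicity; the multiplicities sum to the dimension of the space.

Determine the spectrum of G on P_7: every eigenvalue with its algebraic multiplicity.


λ = 1 (multiplicity 8)

image of 1: 1
image of x: x + 5/3
image of x^2: x^2 - (5/3)x - 101/36
image of x^3: x^3 + (35/4)x^2 + (383/24)x - 589/108
image of x^4: x^4 - (65/6)x^3 - (989/24)x^2 + (1927/54)x - 20723/1296
image of x^5: x^5 + (1375/48)x^4 + (16435/144)x^3 - (27305/216)x^2 + (317245/2592)x - 56849/1944
image of x^6: x^6 - (665/16)x^5 - (46105/192)x^4 + (85115/216)x^3 - (938935/1728)x^2 + (171827/648)x - 2699765/46656
image of x^7: x^7 + (16205/192)x^6 + (202601/384)x^5 - (1742615/1728)x^4 + (19896835/10368)x^3 - (3590447/2592)x^2 + (56838425/93312)x - 14200747/139968
the matrix is upper triangular; its diagonal is (1, 1, 1, 1, 1, 1, 1, 1)
for a triangular matrix the eigenvalues are the diagonal entries, with algebraic multiplicity their repetition count


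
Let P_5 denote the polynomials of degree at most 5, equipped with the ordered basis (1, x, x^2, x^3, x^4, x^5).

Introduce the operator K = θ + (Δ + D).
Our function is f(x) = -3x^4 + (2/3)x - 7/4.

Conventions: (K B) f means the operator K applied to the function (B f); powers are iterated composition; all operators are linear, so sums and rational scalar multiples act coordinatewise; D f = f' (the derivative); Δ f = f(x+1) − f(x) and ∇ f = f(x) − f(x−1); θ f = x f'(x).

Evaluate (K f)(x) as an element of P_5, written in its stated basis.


θ f = -12x^4 + (2/3)x
Δ f = -12x^3 - 18x^2 - 12x - 7/3
D f = -12x^3 + 2/3
(Δ + D) f = -24x^3 - 18x^2 - 12x - 5/3
(θ + (Δ + D)) f = -12x^4 - 24x^3 - 18x^2 - (34/3)x - 5/3

the result is g(x) = -12x^4 - 24x^3 - 18x^2 - (34/3)x - 5/3


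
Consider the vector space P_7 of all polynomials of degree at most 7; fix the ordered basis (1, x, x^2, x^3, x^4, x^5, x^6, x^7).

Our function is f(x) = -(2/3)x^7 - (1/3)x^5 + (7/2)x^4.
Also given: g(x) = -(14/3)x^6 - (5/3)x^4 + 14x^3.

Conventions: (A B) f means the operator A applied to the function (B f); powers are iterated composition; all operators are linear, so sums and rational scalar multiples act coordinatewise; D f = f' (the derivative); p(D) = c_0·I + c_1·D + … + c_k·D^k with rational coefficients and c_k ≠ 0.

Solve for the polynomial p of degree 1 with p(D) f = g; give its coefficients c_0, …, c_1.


D^0 f = -(2/3)x^7 - (1/3)x^5 + (7/2)x^4
D^1 f = -(14/3)x^6 - (5/3)x^4 + 14x^3
matching coefficients of g against c_0 f + c_1 Df + … from the top degree down determines the c_i
solution: c_0 = 0, c_1 = 1

p(D) = D, i.e. c_0 = 0, c_1 = 1
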